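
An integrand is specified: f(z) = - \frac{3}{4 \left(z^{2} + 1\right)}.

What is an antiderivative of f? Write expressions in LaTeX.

A candidate is checked by its d/dz: the result must match f(z).
Check: d/dz[- \frac{3 \operatorname{atan}{\left(z \right)}}{4}] = - \frac{3}{4 z^{2} + 4}, which equals f(z).

An antiderivative is F(z) = - \frac{3 \operatorname{atan}{\left(z \right)}}{4}.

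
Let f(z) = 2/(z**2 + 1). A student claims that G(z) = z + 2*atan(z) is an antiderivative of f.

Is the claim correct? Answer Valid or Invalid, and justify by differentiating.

d/dz[G] = (z**2 + 3)/(z**2 + 1)
d/dz[G] - f(z) = 1 != 0.

Invalid: d/dz[G] - f = 1, which is not 0.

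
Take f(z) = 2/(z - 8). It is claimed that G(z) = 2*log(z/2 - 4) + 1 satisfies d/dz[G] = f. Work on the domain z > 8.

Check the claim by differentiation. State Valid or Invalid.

Valid - the claim checks out under differentiation.

d/dz[G] = 2/(z - 8)
This equals f(z) exactly, so the claim holds.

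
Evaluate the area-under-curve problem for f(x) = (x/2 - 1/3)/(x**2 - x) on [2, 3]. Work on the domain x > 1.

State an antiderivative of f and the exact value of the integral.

Antiderivative: F(x) = (2*log(x) + log(x - 1))/6; value = -log(2)/6 + log(3)/3

Factor the denominator (6*x*(x - 1)) and decompose: f = 1/(6*(x - 1)) + 1/(3*x); each piece integrates to a log, atan, or power term.
F(x) = (2*log(x) + log(x - 1))/6 is an antiderivative of f.
Check: d/dx[(2*log(x) + log(x - 1))/6] = (3*x - 2)/(6*x**2 - 6*x), which equals f(x).
F(3) = log(2)/6 + log(3)/3; F(2) = log(2)/3.
Integral = F(3) - F(2) = -log(2)/6 + log(3)/3.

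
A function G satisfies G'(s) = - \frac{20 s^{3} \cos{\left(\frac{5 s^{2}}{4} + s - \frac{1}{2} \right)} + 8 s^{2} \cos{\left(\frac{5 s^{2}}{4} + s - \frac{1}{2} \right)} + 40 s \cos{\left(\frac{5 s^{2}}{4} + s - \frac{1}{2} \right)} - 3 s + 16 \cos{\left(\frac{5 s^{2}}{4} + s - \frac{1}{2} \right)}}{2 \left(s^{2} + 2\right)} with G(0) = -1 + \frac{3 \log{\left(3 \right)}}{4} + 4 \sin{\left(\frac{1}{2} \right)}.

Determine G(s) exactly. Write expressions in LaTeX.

G(s) = \frac{3 \log{\left(\frac{3 s^{2}}{2} + 3 \right)} - 16 \sin{\left(\frac{5 s^{2}}{4} + s - \frac{1}{2} \right)} - 4}{4}

The proposed G(s) is checked by its d/ds: the result must match the given G'(s).
A general antiderivative is \frac{3 \log{\left(\frac{3 s^{2}}{2} + 3 \right)}}{4} - 4 \sin{\left(\frac{5 s^{2}}{4} + s - \frac{1}{2} \right)} + C.
The condition gives C = -1 + \frac{3 \log{\left(3 \right)}}{4} + 4 \sin{\left(\frac{1}{2} \right)} - (\frac{3 \log{\left(3 \right)}}{4} + 4 \sin{\left(\frac{1}{2} \right)}) = -1.
So G(s) = \frac{3 \log{\left(\frac{3 s^{2}}{2} + 3 \right)} - 16 \sin{\left(\frac{5 s^{2}}{4} + s - \frac{1}{2} \right)} - 4}{4}.
Check: d/ds[\frac{3 \log{\left(\frac{3 s^{2}}{2} + 3 \right)} - 16 \sin{\left(\frac{5 s^{2}}{4} + s - \frac{1}{2} \right)} - 4}{4}] = \frac{- 20 s^{3} \cos{\left(\frac{5 s^{2}}{4} + s - \frac{1}{2} \right)} - 8 s^{2} \cos{\left(\frac{5 s^{2}}{4} + s - \frac{1}{2} \right)} - 40 s \cos{\left(\frac{5 s^{2}}{4} + s - \frac{1}{2} \right)} + 3 s - 16 \cos{\left(\frac{5 s^{2}}{4} + s - \frac{1}{2} \right)}}{2 s^{2} + 4}, which equals G'(s).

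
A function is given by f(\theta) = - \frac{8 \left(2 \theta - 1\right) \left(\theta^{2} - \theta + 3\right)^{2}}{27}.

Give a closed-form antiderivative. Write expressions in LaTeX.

The substitution u = - \frac{2 \theta^{2}}{3} + \frac{2 \theta}{3} - 2 works: f is exactly (dF/du)*(du/d\theta) for that inner function.
Check: d/d\theta[- \frac{8 \left(\theta^{2} - \theta + 3\right)^{3}}{81}] = - \frac{16 \theta^{5}}{27} + \frac{40 \theta^{4}}{27} - \frac{128 \theta^{3}}{27} + \frac{152 \theta^{2}}{27} - \frac{64 \theta}{9} + \frac{8}{3}, which equals f(\theta).

An antiderivative is F(\theta) = - \frac{8 \left(\theta^{2} - \theta + 3\right)^{3}}{81}.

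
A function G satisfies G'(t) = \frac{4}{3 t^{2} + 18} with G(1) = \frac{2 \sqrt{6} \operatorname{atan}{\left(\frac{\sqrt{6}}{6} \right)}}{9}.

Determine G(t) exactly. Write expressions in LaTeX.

A first test for any G(t): its t-derivative must equal the given G'(t).
A general antiderivative is \frac{2 \sqrt{6} \operatorname{atan}{\left(\frac{\sqrt{6} t}{6} \right)}}{9} + C.
The condition gives C = \frac{2 \sqrt{6} \operatorname{atan}{\left(\frac{\sqrt{6}}{6} \right)}}{9} - (\frac{2 \sqrt{6} \operatorname{atan}{\left(\frac{\sqrt{6}}{6} \right)}}{9}) = 0.
So G(t) = \frac{2 \sqrt{6} \operatorname{atan}{\left(\frac{\sqrt{6} t}{6} \right)}}{9}.
Check: d/dt[\frac{2 \sqrt{6} \operatorname{atan}{\left(\frac{\sqrt{6} t}{6} \right)}}{9}] = \frac{4}{3 t^{2} + 18} = G'(t).

G(t) = \frac{2 \sqrt{6} \operatorname{atan}{\left(\frac{\sqrt{6} t}{6} \right)}}{9}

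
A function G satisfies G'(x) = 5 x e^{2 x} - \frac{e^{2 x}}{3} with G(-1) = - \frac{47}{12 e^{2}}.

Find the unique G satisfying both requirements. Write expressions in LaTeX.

G'(x) has the shape u'v + uv' for u = \frac{5 x}{2} - \frac{17}{12} and v = e^{2 x} — it is the derivative of the product u*v.
A general antiderivative is \frac{\left(30 x - 17\right) e^{2 x}}{12} + C.
The condition gives C = - \frac{47}{12 e^{2}} - (- \frac{47}{12 e^{2}}) = 0.
So G(x) = \frac{\left(30 x - 17\right) e^{2 x}}{12}.
Check: d/dx[\frac{\left(30 x - 17\right) e^{2 x}}{12}] = 5 x e^{2 x} - \frac{e^{2 x}}{3} = G'(x).

G(x) = \frac{\left(30 x - 17\right) e^{2 x}}{12}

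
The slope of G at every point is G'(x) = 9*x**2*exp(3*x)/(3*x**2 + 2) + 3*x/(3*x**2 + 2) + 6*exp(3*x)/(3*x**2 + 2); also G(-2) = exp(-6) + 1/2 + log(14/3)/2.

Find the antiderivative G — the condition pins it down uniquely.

The integrand splits into summands that can be handled one at a time.
A general antiderivative is exp(3*x) + log(x**2 + 2/3)/2 + C.
The condition gives C = exp(-6) + 1/2 + log(14/3)/2 - (exp(-6) + log(14/3)/2) = 1/2.
So G(x) = (2*exp(3*x) + log(x**2 + 2/3) + 1)/2.
Check: d/dx[(2*exp(3*x) + log(x**2 + 2/3) + 1)/2] = (9*x**2*exp(3*x) + 3*x + 6*exp(3*x))/(3*x**2 + 2), which equals G'(x).

G(x) = (2*exp(3*x) + log(x**2 + 2/3) + 1)/2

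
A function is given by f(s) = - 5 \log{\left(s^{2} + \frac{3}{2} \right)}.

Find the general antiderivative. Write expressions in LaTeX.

A first test for any F(s): its s-derivative must equal f(s) identically.
Check: d/ds[- 5 \left(s \log{\left(s^{2} + \frac{3}{2} \right)} - 2 s + \sqrt{6} \operatorname{atan}{\left(\frac{\sqrt{6} s}{3} \right)}\right)] = - 5 \log{\left(s^{2} + \frac{3}{2} \right)} = f(s).

F(s) = - 5 \left(s \log{\left(s^{2} + \frac{3}{2} \right)} - 2 s + \sqrt{6} \operatorname{atan}{\left(\frac{\sqrt{6} s}{3} \right)}\right) + C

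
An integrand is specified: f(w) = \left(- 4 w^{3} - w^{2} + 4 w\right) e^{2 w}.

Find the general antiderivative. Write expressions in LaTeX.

f has the shape u'v + uv' for u = - 2 w^{3} + \frac{5 w^{2}}{2} - \frac{w}{2} + \frac{1}{4} and v = e^{2 w} — it is the derivative of the product u*v.
Check: d/dw[\frac{\left(- 8 w^{3} + 10 w^{2} - 2 w + 1\right) e^{2 w}}{4}] = - 4 w^{3} e^{2 w} - w^{2} e^{2 w} + 4 w e^{2 w}, which equals f(w).

F(w) = \frac{\left(- 8 w^{3} + 10 w^{2} - 2 w + 1\right) e^{2 w}}{4} + C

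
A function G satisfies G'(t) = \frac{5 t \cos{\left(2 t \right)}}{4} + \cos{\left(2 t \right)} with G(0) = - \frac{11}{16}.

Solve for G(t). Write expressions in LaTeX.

The integrand splits into summands that can be handled one at a time.
A general antiderivative is \frac{5 t \sin{\left(2 t \right)}}{8} + \frac{\sin{\left(2 t \right)}}{2} + \frac{5 \cos{\left(2 t \right)}}{16} + C.
The condition gives C = - \frac{11}{16} - (\frac{5}{16}) = -1.
So G(t) = \frac{5 t \sin{\left(2 t \right)}}{8} + \frac{\sin{\left(2 t \right)}}{2} + \frac{5 \cos{\left(2 t \right)}}{16} - 1.
Check: d/dt[\frac{5 t \sin{\left(2 t \right)}}{8} + \frac{\sin{\left(2 t \right)}}{2} + \frac{5 \cos{\left(2 t \right)}}{16} - 1] = \frac{5 t \cos{\left(2 t \right)}}{4} + \cos{\left(2 t \right)} = G'(t).

G(t) = \frac{5 t \sin{\left(2 t \right)}}{8} + \frac{\sin{\left(2 t \right)}}{2} + \frac{5 \cos{\left(2 t \right)}}{16} - 1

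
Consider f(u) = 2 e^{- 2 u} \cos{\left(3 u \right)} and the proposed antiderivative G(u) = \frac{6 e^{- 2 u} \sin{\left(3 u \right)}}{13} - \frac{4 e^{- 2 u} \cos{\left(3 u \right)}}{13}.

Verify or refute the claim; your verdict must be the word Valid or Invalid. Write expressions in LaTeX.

Valid - the claim checks out under differentiation.

d/du[G] = 2 e^{- 2 u} \cos{\left(3 u \right)}
This equals f(u) exactly, so the claim holds.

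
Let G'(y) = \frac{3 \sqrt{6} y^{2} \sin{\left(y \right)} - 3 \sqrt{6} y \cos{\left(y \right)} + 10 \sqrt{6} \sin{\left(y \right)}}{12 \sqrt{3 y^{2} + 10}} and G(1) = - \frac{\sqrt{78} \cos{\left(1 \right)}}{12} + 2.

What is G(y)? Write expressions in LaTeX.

G(y) = - \frac{\sqrt{\frac{y^{2}}{2} + \frac{5}{3}} \cos{\left(y \right)}}{2} + 2

Recognize the product-rule pattern: G'(y) = u'v + uv' with u = - \frac{\sqrt{\frac{y^{2}}{2} + \frac{5}{3}}}{2}, v = \cos{\left(y \right)}, so integration by parts undoes it.
A general antiderivative is - \frac{\sqrt{\frac{y^{2}}{2} + \frac{5}{3}} \cos{\left(y \right)}}{2} + C.
The condition gives C = - \frac{\sqrt{78} \cos{\left(1 \right)}}{12} + 2 - (- \frac{\sqrt{78} \cos{\left(1 \right)}}{12}) = 2.
So G(y) = - \frac{\sqrt{\frac{y^{2}}{2} + \frac{5}{3}} \cos{\left(y \right)}}{2} + 2.
Check: d/dy[- \frac{\sqrt{\frac{y^{2}}{2} + \frac{5}{3}} \cos{\left(y \right)}}{2} + 2] = \frac{3 \sqrt{6} y^{2} \sin{\left(y \right)} - 3 \sqrt{6} y \cos{\left(y \right)} + 10 \sqrt{6} \sin{\left(y \right)}}{12 \sqrt{3 y^{2} + 10}} = G'(y).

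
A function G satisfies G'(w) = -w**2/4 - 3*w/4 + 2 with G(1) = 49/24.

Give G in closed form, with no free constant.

G(w) = -w**3/12 - 3*w**2/8 + 2*w + 1/2

The integrand splits into summands that can be handled one at a time.
A general antiderivative is -w**3/12 - 3*w**2/8 + 2*w + C.
The condition gives C = 49/24 - (37/24) = 1/2.
So G(w) = -w**3/12 - 3*w**2/8 + 2*w + 1/2.
Check: d/dw[-w**3/12 - 3*w**2/8 + 2*w + 1/2] = -w**2/4 - 3*w/4 + 2 = G'(w).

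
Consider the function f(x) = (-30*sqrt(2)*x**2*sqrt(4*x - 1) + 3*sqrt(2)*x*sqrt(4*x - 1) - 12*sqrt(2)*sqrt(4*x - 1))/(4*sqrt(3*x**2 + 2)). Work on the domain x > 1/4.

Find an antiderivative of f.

f has the shape u'v + uv' for u = -sqrt(3*x**2 + 2) and v = (2*x - 1/2)**(3/2) — it is the derivative of the product u*v.
Check: d/dx[sqrt(2)*(-4*x*sqrt(4*x - 1)*sqrt(3*x**2 + 2) + sqrt(4*x - 1)*sqrt(3*x**2 + 2))/4] = (-120*sqrt(2)*x**3 + 42*sqrt(2)*x**2 - 51*sqrt(2)*x + 12*sqrt(2))/(4*sqrt(4*x - 1)*sqrt(3*x**2 + 2)), which equals f(x).

An antiderivative is F(x) = sqrt(2)*(-4*x*sqrt(4*x - 1)*sqrt(3*x**2 + 2) + sqrt(4*x - 1)*sqrt(3*x**2 + 2))/4.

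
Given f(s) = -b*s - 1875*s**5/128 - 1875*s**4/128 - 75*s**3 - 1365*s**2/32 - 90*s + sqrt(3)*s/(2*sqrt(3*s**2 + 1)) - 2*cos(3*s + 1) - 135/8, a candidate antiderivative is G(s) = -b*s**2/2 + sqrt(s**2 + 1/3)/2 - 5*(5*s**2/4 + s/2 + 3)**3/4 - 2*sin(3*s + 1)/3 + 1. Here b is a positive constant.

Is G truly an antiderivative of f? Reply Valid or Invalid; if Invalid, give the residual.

d/ds[G] = (-128*b*s*sqrt(3*s**2 + 1) - 1875*s**5*sqrt(3*s**2 + 1) - 1875*s**4*sqrt(3*s**2 + 1) - 9600*s**3*sqrt(3*s**2 + 1) - 5460*s**2*sqrt(3*s**2 + 1) - 11520*s*sqrt(3*s**2 + 1) + 64*sqrt(3)*s - 256*sqrt(3*s**2 + 1)*cos(3*s + 1) - 2160*sqrt(3*s**2 + 1))/(128*sqrt(3*s**2 + 1))
This equals f(s) exactly, so the claim holds.

Valid - differentiating G returns exactly f.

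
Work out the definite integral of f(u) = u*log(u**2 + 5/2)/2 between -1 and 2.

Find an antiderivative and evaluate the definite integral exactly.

Antiderivative: F(u) = u**2*log(u**2 + 5/2)/4 - u**2/4 + 5*log(2*u**2 + 5)/8; value = -5*log(7)/8 - 3/4 - log(7/2)/4 + 5*log(13)/8 + log(13/2)

Any candidate F(u) must reproduce f(u) exactly when differentiated.
F(u) = u**2*log(u**2 + 5/2)/4 - u**2/4 + 5*log(2*u**2 + 5)/8 is an antiderivative of f.
Check: d/du[u**2*log(u**2 + 5/2)/4 - u**2/4 + 5*log(2*u**2 + 5)/8] = u*log(u**2 + 5/2)/2 = f(u).
F(2) = -1 + 5*log(13)/8 + log(13/2); F(-1) = -1/4 + log(7/2)/4 + 5*log(7)/8.
Integral = F(2) - F(-1) = -5*log(7)/8 - 3/4 - log(7/2)/4 + 5*log(13)/8 + log(13/2).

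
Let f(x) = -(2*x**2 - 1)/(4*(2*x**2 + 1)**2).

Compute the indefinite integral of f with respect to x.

Recognize the product-rule pattern: f = u'v + uv' with u = x/4, v = 1/(2*x**2 + 1), so integration by parts undoes it.
Check: d/dx[x/(4*(2*x**2 + 1))] = (1 - 2*x**2)/(16*x**4 + 16*x**2 + 4), which equals f(x).

F(x) = x/(4*(2*x**2 + 1)) + C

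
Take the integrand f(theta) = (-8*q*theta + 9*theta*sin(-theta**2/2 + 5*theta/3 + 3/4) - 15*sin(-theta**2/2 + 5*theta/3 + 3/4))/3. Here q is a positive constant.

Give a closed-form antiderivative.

An antiderivative is F(theta) = -4*q*theta**2/3 + 3*cos(-theta**2/2 + 5*theta/3 + 3/4).

For F(theta) to be correct the identity F'(theta) - f(theta) = 0 must hold.
Check: d/dtheta[-4*q*theta**2/3 + 3*cos(-theta**2/2 + 5*theta/3 + 3/4)] = -8*q*theta/3 + 3*theta*sin(-theta**2/2 + 5*theta/3 + 3/4) - 5*sin(-theta**2/2 + 5*theta/3 + 3/4), which equals f(theta).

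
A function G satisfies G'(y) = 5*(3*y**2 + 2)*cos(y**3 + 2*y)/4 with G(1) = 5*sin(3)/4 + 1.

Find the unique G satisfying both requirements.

G'(y) matches the chain-rule pattern g'(h)*h' with inner function h(y) = y**3 + 2*y; substituting u = h(y) collapses the integral.
A general antiderivative is 5*sin(y**3 + 2*y)/4 + C.
The condition gives C = 5*sin(3)/4 + 1 - (5*sin(3)/4) = 1.
So G(y) = 5*sin(y**3 + 2*y)/4 + 1.
Check: d/dy[5*sin(y**3 + 2*y)/4 + 1] = 15*y**2*cos(y**3 + 2*y)/4 + 5*cos(y**3 + 2*y)/2, which equals G'(y).

G(y) = 5*sin(y**3 + 2*y)/4 + 1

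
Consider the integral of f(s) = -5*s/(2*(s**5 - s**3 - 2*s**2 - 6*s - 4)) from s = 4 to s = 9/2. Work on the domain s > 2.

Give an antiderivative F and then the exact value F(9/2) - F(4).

Antiderivative: F(s) = -5*log(s - 2)/54 + 5*log(s**2 + 2)/108 + 25*sqrt(2)*atan(sqrt(2)*s/2)/108 + 5/(18*s + 18); value = -25*sqrt(2)*atan(2*sqrt(2))/108 - 5*log(18)/108 - 5*log(5/2)/54 - 1/198 + 5*log(2)/54 + 5*log(89/4)/108 + 25*sqrt(2)*atan(9*sqrt(2)/4)/108

The denominator factors as 2*(s - 2)*(s + 1)**2*(s**2 + 2); partial fractions split f into directly integrable pieces: 5*(s + 5)/(54*(s**2 + 2)) - 5/(18*(s + 1)**2) - 5/(54*(s - 2)).
F(s) = -5*log(s - 2)/54 + 5*log(s**2 + 2)/108 + 25*sqrt(2)*atan(sqrt(2)*s/2)/108 + 5/(18*s + 18) is an antiderivative of f.
Check: d/ds[-5*log(s - 2)/54 + 5*log(s**2 + 2)/108 + 25*sqrt(2)*atan(sqrt(2)*s/2)/108 + 5/(18*s + 18)] = -5*s/(2*s**5 - 2*s**3 - 4*s**2 - 12*s - 8), which equals f(s).
F(9/2) = -5*log(5/2)/54 + 5/99 + 5*log(89/4)/108 + 25*sqrt(2)*atan(9*sqrt(2)/4)/108; F(4) = -5*log(2)/54 + 1/18 + 5*log(18)/108 + 25*sqrt(2)*atan(2*sqrt(2))/108.
Integral = F(9/2) - F(4) = -25*sqrt(2)*atan(2*sqrt(2))/108 - 5*log(18)/108 - 5*log(5/2)/54 - 1/198 + 5*log(2)/54 + 5*log(89/4)/108 + 25*sqrt(2)*atan(9*sqrt(2)/4)/108.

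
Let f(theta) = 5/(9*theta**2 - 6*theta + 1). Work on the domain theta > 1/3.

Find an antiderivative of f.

An antiderivative is F(theta) = -5/(9*theta - 3).

Any candidate F(theta) must reproduce f(theta) exactly when differentiated.
Check: d/dtheta[-5/(9*theta - 3)] = 5/(9*theta**2 - 6*theta + 1) = f(theta).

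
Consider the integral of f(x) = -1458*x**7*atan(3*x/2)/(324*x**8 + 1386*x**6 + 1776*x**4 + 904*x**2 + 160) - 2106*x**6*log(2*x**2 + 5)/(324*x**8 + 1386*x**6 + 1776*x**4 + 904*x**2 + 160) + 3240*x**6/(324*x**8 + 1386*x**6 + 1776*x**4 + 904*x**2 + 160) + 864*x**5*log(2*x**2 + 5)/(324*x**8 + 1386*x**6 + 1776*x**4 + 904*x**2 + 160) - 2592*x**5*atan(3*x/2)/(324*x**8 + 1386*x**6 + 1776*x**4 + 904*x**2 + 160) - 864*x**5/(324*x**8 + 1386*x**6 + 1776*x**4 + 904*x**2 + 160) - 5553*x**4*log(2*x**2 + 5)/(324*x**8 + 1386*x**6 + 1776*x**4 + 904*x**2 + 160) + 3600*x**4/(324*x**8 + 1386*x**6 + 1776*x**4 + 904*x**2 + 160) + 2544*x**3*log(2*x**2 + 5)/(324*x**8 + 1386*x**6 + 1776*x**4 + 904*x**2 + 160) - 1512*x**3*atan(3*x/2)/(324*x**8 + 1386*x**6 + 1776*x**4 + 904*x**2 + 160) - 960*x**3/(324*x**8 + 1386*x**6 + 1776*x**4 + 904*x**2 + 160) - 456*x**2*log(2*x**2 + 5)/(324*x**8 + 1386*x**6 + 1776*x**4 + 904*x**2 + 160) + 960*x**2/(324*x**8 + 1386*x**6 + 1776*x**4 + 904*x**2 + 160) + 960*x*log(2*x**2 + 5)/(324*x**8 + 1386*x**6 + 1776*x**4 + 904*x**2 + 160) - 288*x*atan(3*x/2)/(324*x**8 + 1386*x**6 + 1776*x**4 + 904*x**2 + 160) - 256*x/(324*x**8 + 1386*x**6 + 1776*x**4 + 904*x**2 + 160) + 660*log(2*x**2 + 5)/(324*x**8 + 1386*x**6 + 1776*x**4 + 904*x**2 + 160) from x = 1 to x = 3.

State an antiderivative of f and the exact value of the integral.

Recognize the product-rule pattern: f = u'v + uv' with u = 3*(5*x - 4/3)/(2*(3*x**2/2 + 1)) - 9*atan(3*x/2)/4, v = log(2*x**2 + 5), so integration by parts undoes it.
F(x) = -(27*x**2*atan(3*x/2) - 60*x + 18*atan(3*x/2) + 16)*log(2*x**2 + 5)/(4*(3*x**2 + 2)) is an antiderivative of f.
Check: d/dx[-(27*x**2*atan(3*x/2) - 60*x + 18*atan(3*x/2) + 16)*log(2*x**2 + 5)/(4*(3*x**2 + 2))] = (-1458*x**7*atan(3*x/2) - 2106*x**6*log(2*x**2 + 5) + 3240*x**6 + 864*x**5*log(2*x**2 + 5) - 2592*x**5*atan(3*x/2) - 864*x**5 - 5553*x**4*log(2*x**2 + 5) + 3600*x**4 + 2544*x**3*log(2*x**2 + 5) - 1512*x**3*atan(3*x/2) - 960*x**3 - 456*x**2*log(2*x**2 + 5) + 960*x**2 + 960*x*log(2*x**2 + 5) - 288*x*atan(3*x/2) - 256*x + 660*log(2*x**2 + 5))/(324*x**8 + 1386*x**6 + 1776*x**4 + 904*x**2 + 160), which equals f(x).
F(3) = -9*log(23)*atan(9/2)/4 + 41*log(23)/29; F(1) = -9*log(7)*atan(3/2)/4 + 11*log(7)/5.
Integral = F(3) - F(1) = -9*log(23)*atan(9/2)/4 - 11*log(7)/5 + 9*log(7)*atan(3/2)/4 + 41*log(23)/29.

Antiderivative: F(x) = -(27*x**2*atan(3*x/2) - 60*x + 18*atan(3*x/2) + 16)*log(2*x**2 + 5)/(4*(3*x**2 + 2)); value = -9*log(23)*atan(9/2)/4 - 11*log(7)/5 + 9*log(7)*atan(3/2)/4 + 41*log(23)/29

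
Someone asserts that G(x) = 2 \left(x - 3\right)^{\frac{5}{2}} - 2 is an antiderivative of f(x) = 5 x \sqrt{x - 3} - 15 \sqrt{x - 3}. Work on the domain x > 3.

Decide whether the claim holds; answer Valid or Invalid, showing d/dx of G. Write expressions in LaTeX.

Valid. The derivative of G reproduces f.

d/dx[G] = 5 x \sqrt{x - 3} - 15 \sqrt{x - 3}
This equals f(x) exactly, so the claim holds.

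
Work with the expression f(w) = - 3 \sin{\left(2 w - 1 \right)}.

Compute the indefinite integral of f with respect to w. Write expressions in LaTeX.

F(w) = \frac{3 \cos{\left(2 w - 1 \right)}}{2} + C

A first test for any F(w): its w-derivative must equal f(w) identically.
Check: d/dw[\frac{3 \cos{\left(2 w - 1 \right)}}{2}] = - 3 \sin{\left(2 w - 1 \right)} = f(w).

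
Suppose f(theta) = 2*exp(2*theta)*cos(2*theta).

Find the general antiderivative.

Any candidate F(theta) must reproduce f(theta) exactly when differentiated.
Check: d/dtheta[(sin(2*theta) + cos(2*theta))*exp(2*theta)/2] = 2*exp(2*theta)*cos(2*theta) = f(theta).

F(theta) = (sin(2*theta) + cos(2*theta))*exp(2*theta)/2 + C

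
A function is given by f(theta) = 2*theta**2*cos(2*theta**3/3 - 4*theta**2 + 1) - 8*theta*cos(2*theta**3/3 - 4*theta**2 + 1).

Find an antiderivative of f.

f matches the chain-rule pattern g'(h)*h' with inner function h(theta) = 2*theta**3/3 - 4*theta**2 + 1; substituting u = h(theta) collapses the integral.
Check: d/dtheta[sin(2*theta**3/3 - 4*theta**2 + 1)] = 2*theta**2*cos(2*theta**3/3 - 4*theta**2 + 1) - 8*theta*cos(2*theta**3/3 - 4*theta**2 + 1) = f(theta).

An antiderivative is F(theta) = sin(2*theta**3/3 - 4*theta**2 + 1).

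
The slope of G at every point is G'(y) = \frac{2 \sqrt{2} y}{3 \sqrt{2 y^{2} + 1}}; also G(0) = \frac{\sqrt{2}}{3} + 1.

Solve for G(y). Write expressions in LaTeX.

The substitution u = 4 y^{2} + 2 works: G'(y) is exactly (dG/du)*(du/dy) for that inner function.
A general antiderivative is \frac{\sqrt{4 y^{2} + 2}}{3} + C.
The condition gives C = \frac{\sqrt{2}}{3} + 1 - (\frac{\sqrt{2}}{3}) = 1.
So G(y) = \frac{\sqrt{4 y^{2} + 2}}{3} + 1.
Check: d/dy[\frac{\sqrt{4 y^{2} + 2}}{3} + 1] = \frac{2 \sqrt{2} y}{3 \sqrt{2 y^{2} + 1}} = G'(y).

G(y) = \frac{\sqrt{4 y^{2} + 2}}{3} + 1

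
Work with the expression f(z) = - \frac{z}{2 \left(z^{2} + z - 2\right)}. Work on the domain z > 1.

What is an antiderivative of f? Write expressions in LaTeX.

An antiderivative is F(z) = \frac{- \log{\left(z - 1 \right)} - 2 \log{\left(z + 2 \right)}}{6}.

Factor the denominator (2 \left(z - 1\right) \left(z + 2\right)) and decompose: f = - \frac{1}{3 \left(z + 2\right)} - \frac{1}{6 \left(z - 1\right)}; each piece integrates to a log, atan, or power term.
Check: d/dz[\frac{- \log{\left(z - 1 \right)} - 2 \log{\left(z + 2 \right)}}{6}] = - \frac{z}{2 z^{2} + 2 z - 4}, which equals f(z).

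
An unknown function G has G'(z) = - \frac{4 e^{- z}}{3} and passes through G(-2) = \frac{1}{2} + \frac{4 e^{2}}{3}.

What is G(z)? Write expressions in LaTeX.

G(z) = \frac{\left(3 e^{z} + 8\right) e^{- z}}{6}

For G(z) to be correct, d/dz[G] must agree with the stated G'(z) identically.
A general antiderivative is \frac{4 e^{- z}}{3} + C.
The condition gives C = \frac{1}{2} + \frac{4 e^{2}}{3} - (\frac{4 e^{2}}{3}) = \frac{1}{2}.
So G(z) = \frac{\left(3 e^{z} + 8\right) e^{- z}}{6}.
Check: d/dz[\frac{\left(3 e^{z} + 8\right) e^{- z}}{6}] = - \frac{4 e^{- z}}{3} = G'(z).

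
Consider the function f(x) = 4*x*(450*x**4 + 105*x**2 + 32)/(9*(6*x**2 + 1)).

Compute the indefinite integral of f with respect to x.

F(x) = ((15*x**2 + 1)**2 + 27*log(2*x**2 + 1/3))/27 + C

Any candidate F(x) must reproduce f(x) exactly when differentiated.
Check: d/dx[((15*x**2 + 1)**2 + 27*log(2*x**2 + 1/3))/27] = (1800*x**5 + 420*x**3 + 128*x)/(54*x**2 + 9), which equals f(x).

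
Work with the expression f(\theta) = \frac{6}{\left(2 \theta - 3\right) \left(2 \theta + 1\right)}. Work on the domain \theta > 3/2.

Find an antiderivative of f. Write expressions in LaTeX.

An antiderivative is F(\theta) = \frac{3 \log{\left(\theta - \frac{3}{2} \right)}}{4} - \frac{3 \log{\left(\theta + \frac{1}{2} \right)}}{4}.

The denominator factors as \left(2 \theta - 3\right) \left(2 \theta + 1\right); partial fractions split f into directly integrable pieces: - \frac{3}{2 \left(2 \theta + 1\right)} + \frac{3}{2 \left(2 \theta - 3\right)}.
Check: d/d\theta[\frac{3 \log{\left(\theta - \frac{3}{2} \right)}}{4} - \frac{3 \log{\left(\theta + \frac{1}{2} \right)}}{4}] = \frac{6}{4 \theta^{2} - 4 \theta - 3}, which equals f(\theta).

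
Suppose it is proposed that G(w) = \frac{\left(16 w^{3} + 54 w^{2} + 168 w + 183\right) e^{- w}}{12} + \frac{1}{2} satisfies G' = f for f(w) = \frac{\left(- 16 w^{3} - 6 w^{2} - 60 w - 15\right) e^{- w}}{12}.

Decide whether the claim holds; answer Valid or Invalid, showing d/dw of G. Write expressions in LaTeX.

Valid - the claim checks out under differentiation.

d/dw[G] = \frac{\left(- 16 w^{3} - 6 w^{2} - 60 w - 15\right) e^{- w}}{12}
This equals f(w) exactly, so the claim holds.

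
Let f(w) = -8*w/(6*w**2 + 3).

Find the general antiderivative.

F(w) = -2*log(3*w**2 + 3/2)/3 + C

f matches the chain-rule pattern g'(h)*h' with inner function h(w) = 3*w**2 + 3/2; substituting u = h(w) collapses the integral.
Check: d/dw[-2*log(3*w**2 + 3/2)/3] = -8*w/(6*w**2 + 3) = f(w).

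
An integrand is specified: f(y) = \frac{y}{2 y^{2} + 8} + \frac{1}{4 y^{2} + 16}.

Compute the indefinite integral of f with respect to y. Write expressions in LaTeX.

F(y) = \frac{\log{\left(y^{2} + 4 \right)}}{4} + \frac{\operatorname{atan}{\left(\frac{y}{2} \right)}}{8} + C

The integrand splits into summands that can be handled one at a time.
Check: d/dy[\frac{\log{\left(y^{2} + 4 \right)}}{4} + \frac{\operatorname{atan}{\left(\frac{y}{2} \right)}}{8}] = \frac{2 y + 1}{4 y^{2} + 16}, which equals f(y).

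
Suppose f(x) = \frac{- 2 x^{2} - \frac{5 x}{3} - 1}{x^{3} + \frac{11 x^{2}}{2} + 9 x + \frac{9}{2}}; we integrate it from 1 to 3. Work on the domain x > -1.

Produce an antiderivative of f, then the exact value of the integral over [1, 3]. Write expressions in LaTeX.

The denominator factors as 3 \left(x + 1\right) \left(x + 3\right) \left(2 x + 3\right); partial fractions split f into directly integrable pieces: \frac{8}{2 x + 3} - \frac{14}{3 \left(x + 3\right)} - \frac{4}{3 \left(x + 1\right)}.
F(x) = - \frac{4 \log{\left(x + 1 \right)}}{3} + 4 \log{\left(x + \frac{3}{2} \right)} - \frac{14 \log{\left(x + 3 \right)}}{3} is an antiderivative of f.
Check: d/dx[- \frac{4 \log{\left(x + 1 \right)}}{3} + 4 \log{\left(x + \frac{3}{2} \right)} - \frac{14 \log{\left(x + 3 \right)}}{3}] = \frac{- 12 x^{2} - 10 x - 6}{6 x^{3} + 33 x^{2} + 54 x + 27}, which equals f(x).
F(3) = - \frac{14 \log{\left(6 \right)}}{3} - \frac{4 \log{\left(4 \right)}}{3} + 4 \log{\left(\frac{9}{2} \right)}; F(1) = - \frac{14 \log{\left(4 \right)}}{3} - \frac{4 \log{\left(2 \right)}}{3} + 4 \log{\left(\frac{5}{2} \right)}.
Integral = F(3) - F(1) = - \frac{14 \log{\left(6 \right)}}{3} - 4 \log{\left(\frac{5}{2} \right)} + \frac{4 \log{\left(2 \right)}}{3} + \frac{10 \log{\left(4 \right)}}{3} + 4 \log{\left(\frac{9}{2} \right)}.

Antiderivative: F(x) = - \frac{4 \log{\left(x + 1 \right)}}{3} + 4 \log{\left(x + \frac{3}{2} \right)} - \frac{14 \log{\left(x + 3 \right)}}{3}; value = - \frac{14 \log{\left(6 \right)}}{3} - 4 \log{\left(\frac{5}{2} \right)} + \frac{4 \log{\left(2 \right)}}{3} + \frac{10 \log{\left(4 \right)}}{3} + 4 \log{\left(\frac{9}{2} \right)}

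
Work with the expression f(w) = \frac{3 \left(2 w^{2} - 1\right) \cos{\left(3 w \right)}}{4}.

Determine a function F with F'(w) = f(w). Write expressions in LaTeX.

A candidate is checked by its d/dw: the result must match f(w).
Check: d/dw[\frac{w^{2} \sin{\left(3 w \right)}}{2} + \frac{w \cos{\left(3 w \right)}}{3} - \frac{13 \sin{\left(3 w \right)}}{36}] = \frac{3 w^{2} \cos{\left(3 w \right)}}{2} - \frac{3 \cos{\left(3 w \right)}}{4}, which equals f(w).

An antiderivative is F(w) = \frac{w^{2} \sin{\left(3 w \right)}}{2} + \frac{w \cos{\left(3 w \right)}}{3} - \frac{13 \sin{\left(3 w \right)}}{36}.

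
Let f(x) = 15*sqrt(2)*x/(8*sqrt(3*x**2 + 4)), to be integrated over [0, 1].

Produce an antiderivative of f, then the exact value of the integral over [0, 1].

Antiderivative: F(x) = 5*sqrt(2)*sqrt(3*x**2 + 4)/8; value = -5*sqrt(2)/4 + 5*sqrt(14)/8

f matches the chain-rule pattern g'(h)*h' with inner function h(x) = 3*x**2/2 + 2; substituting u = h(x) collapses the integral.
F(x) = 5*sqrt(2)*sqrt(3*x**2 + 4)/8 is an antiderivative of f.
Check: d/dx[5*sqrt(2)*sqrt(3*x**2 + 4)/8] = 15*sqrt(2)*x/(8*sqrt(3*x**2 + 4)) = f(x).
F(1) = 5*sqrt(14)/8; F(0) = 5*sqrt(2)/4.
Integral = F(1) - F(0) = -5*sqrt(2)/4 + 5*sqrt(14)/8.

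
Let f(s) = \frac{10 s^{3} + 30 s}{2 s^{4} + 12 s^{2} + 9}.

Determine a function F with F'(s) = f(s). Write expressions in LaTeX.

An antiderivative is F(s) = \frac{5 \log{\left(\frac{s^{4}}{3} + 2 s^{2} + \frac{3}{2} \right)}}{4}.

f matches the chain-rule pattern g'(h)*h' with inner function h(s) = \frac{s^{4}}{3} + 2 s^{2} + \frac{3}{2}; substituting u = h(s) collapses the integral.
Check: d/ds[\frac{5 \log{\left(\frac{s^{4}}{3} + 2 s^{2} + \frac{3}{2} \right)}}{4}] = \frac{10 s^{3} + 30 s}{2 s^{4} + 12 s^{2} + 9} = f(s).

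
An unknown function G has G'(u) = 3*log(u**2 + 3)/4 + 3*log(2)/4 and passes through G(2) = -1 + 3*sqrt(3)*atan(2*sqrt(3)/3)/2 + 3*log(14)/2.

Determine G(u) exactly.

G(u) = 3*u*log(2*u**2 + 6)/4 - 3*u/2 + 3*sqrt(3)*atan(sqrt(3)*u/3)/2 + 2

Recover the given G'(u) by differentiating a candidate G(u); any mismatch rules it out.
A general antiderivative is 3*u*log(2*u**2 + 6)/4 - 3*u/2 + 3*sqrt(3)*atan(sqrt(3)*u/3)/2 + C.
The condition gives C = -1 + 3*sqrt(3)*atan(2*sqrt(3)/3)/2 + 3*log(14)/2 - (-3 + 3*sqrt(3)*atan(2*sqrt(3)/3)/2 + 3*log(14)/2) = 2.
So G(u) = 3*u*log(2*u**2 + 6)/4 - 3*u/2 + 3*sqrt(3)*atan(sqrt(3)*u/3)/2 + 2.
Check: d/du[3*u*log(2*u**2 + 6)/4 - 3*u/2 + 3*sqrt(3)*atan(sqrt(3)*u/3)/2 + 2] = 3*log(u**2 + 3)/4 + 3*log(2)/4 = G'(u).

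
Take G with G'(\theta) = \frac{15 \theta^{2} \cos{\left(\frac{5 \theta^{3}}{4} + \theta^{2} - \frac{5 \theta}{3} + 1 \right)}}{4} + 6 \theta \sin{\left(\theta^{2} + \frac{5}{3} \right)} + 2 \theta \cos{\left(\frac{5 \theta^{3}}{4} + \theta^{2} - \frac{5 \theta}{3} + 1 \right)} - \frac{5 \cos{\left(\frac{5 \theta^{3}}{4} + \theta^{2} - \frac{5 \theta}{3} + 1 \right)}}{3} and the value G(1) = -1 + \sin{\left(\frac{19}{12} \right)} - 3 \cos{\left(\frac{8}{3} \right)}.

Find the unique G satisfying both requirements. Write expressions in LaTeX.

G(\theta) = \sin{\left(\frac{5 \theta^{3}}{4} + \theta^{2} - \frac{5 \theta}{3} + 1 \right)} - 3 \cos{\left(\theta^{2} + \frac{5}{3} \right)} - 1

The integrand splits into summands that can be handled one at a time.
A general antiderivative is \sin{\left(\frac{5 \theta^{3}}{4} + \theta^{2} - \frac{5 \theta}{3} + 1 \right)} - 3 \cos{\left(\theta^{2} + \frac{5}{3} \right)} + C.
The condition gives C = -1 + \sin{\left(\frac{19}{12} \right)} - 3 \cos{\left(\frac{8}{3} \right)} - (\sin{\left(\frac{19}{12} \right)} - 3 \cos{\left(\frac{8}{3} \right)}) = -1.
So G(\theta) = \sin{\left(\frac{5 \theta^{3}}{4} + \theta^{2} - \frac{5 \theta}{3} + 1 \right)} - 3 \cos{\left(\theta^{2} + \frac{5}{3} \right)} - 1.
Check: d/d\theta[\sin{\left(\frac{5 \theta^{3}}{4} + \theta^{2} - \frac{5 \theta}{3} + 1 \right)} - 3 \cos{\left(\theta^{2} + \frac{5}{3} \right)} - 1] = \frac{15 \theta^{2} \cos{\left(\frac{5 \theta^{3}}{4} + \theta^{2} - \frac{5 \theta}{3} + 1 \right)}}{4} + 6 \theta \sin{\left(\theta^{2} + \frac{5}{3} \right)} + 2 \theta \cos{\left(\frac{5 \theta^{3}}{4} + \theta^{2} - \frac{5 \theta}{3} + 1 \right)} - \frac{5 \cos{\left(\frac{5 \theta^{3}}{4} + \theta^{2} - \frac{5 \theta}{3} + 1 \right)}}{3} = G'(\theta).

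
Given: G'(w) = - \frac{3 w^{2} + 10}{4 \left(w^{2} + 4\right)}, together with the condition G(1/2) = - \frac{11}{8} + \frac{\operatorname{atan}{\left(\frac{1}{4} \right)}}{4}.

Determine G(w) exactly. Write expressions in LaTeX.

Differentiate the proposed G(w) back; it has to land on the given G'(w).
A general antiderivative is - \frac{3 w}{4} + \frac{\operatorname{atan}{\left(\frac{w}{2} \right)}}{4} + C.
The condition gives C = - \frac{11}{8} + \frac{\operatorname{atan}{\left(\frac{1}{4} \right)}}{4} - (- \frac{3}{8} + \frac{\operatorname{atan}{\left(\frac{1}{4} \right)}}{4}) = -1.
So G(w) = - \frac{3 w}{4} + \frac{\operatorname{atan}{\left(\frac{w}{2} \right)}}{4} - 1.
Check: d/dw[- \frac{3 w}{4} + \frac{\operatorname{atan}{\left(\frac{w}{2} \right)}}{4} - 1] = \frac{- 3 w^{2} - 10}{4 w^{2} + 16}, which equals G'(w).

G(w) = - \frac{3 w}{4} + \frac{\operatorname{atan}{\left(\frac{w}{2} \right)}}{4} - 1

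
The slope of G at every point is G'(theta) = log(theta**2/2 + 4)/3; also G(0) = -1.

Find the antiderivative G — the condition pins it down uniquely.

G(theta) = theta*log(theta**2/2 + 4)/3 - 2*theta/3 + 4*sqrt(2)*atan(sqrt(2)*theta/4)/3 - 1

Check a candidate G(theta) by differentiating: d/dtheta[G] must match the given G'(theta).
A general antiderivative is theta*log(theta**2/2 + 4)/3 - 2*theta/3 + 4*sqrt(2)*atan(sqrt(2)*theta/4)/3 + C.
The condition gives C = -1 - (0) = -1.
So G(theta) = theta*log(theta**2/2 + 4)/3 - 2*theta/3 + 4*sqrt(2)*atan(sqrt(2)*theta/4)/3 - 1.
Check: d/dtheta[theta*log(theta**2/2 + 4)/3 - 2*theta/3 + 4*sqrt(2)*atan(sqrt(2)*theta/4)/3 - 1] = log(theta**2/2 + 4)/3 = G'(theta).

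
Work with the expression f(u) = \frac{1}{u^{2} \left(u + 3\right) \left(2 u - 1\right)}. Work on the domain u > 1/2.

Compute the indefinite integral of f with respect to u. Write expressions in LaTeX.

Factor the denominator (u^{2} \left(u + 3\right) \left(2 u - 1\right)) and decompose: f = \frac{8}{7 \left(2 u - 1\right)} - \frac{1}{63 \left(u + 3\right)} - \frac{5}{9 u} - \frac{1}{3 u^{2}}; each piece integrates to a log, atan, or power term.
Check: d/du[\frac{- 35 u \log{\left(u \right)} + 36 u \log{\left(u - \frac{1}{2} \right)} - u \log{\left(u + 3 \right)} + 21}{63 u}] = \frac{1}{2 u^{4} + 5 u^{3} - 3 u^{2}}, which equals f(u).

F(u) = \frac{- 35 u \log{\left(u \right)} + 36 u \log{\left(u - \frac{1}{2} \right)} - u \log{\left(u + 3 \right)} + 21}{63 u} + C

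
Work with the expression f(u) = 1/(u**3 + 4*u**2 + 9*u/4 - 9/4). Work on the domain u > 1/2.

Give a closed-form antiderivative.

Factor the denominator ((u + 3)*(2*u - 1)*(2*u + 3)) and decompose: f = -2/(3*(2*u + 3)) + 2/(7*(2*u - 1)) + 4/(21*(u + 3)); each piece integrates to a log, atan, or power term.
Check: d/du[(3*log(u - 1/2) - 7*log(u + 3/2) + 4*log(u + 3))/21] = 4/(4*u**3 + 16*u**2 + 9*u - 9), which equals f(u).

An antiderivative is F(u) = (3*log(u - 1/2) - 7*log(u + 3/2) + 4*log(u + 3))/21.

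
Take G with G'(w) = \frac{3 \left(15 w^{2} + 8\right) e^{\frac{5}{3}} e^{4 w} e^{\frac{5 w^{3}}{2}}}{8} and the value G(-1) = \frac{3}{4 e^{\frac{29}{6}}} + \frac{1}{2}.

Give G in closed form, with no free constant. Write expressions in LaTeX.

G(w) = \frac{3 e^{\frac{5}{3}} e^{4 w} e^{\frac{5 w^{3}}{2}} + 2}{4}

The substitution u = \frac{5 w^{3}}{2} + 4 w + \frac{5}{3} works: G'(w) is exactly (dG/du)*(du/dw) for that inner function.
A general antiderivative is \frac{3 e^{\frac{5 w^{3}}{2} + 4 w + \frac{5}{3}}}{4} + C.
The condition gives C = \frac{3}{4 e^{\frac{29}{6}}} + \frac{1}{2} - (\frac{3}{4 e^{\frac{29}{6}}}) = \frac{1}{2}.
So G(w) = \frac{3 e^{\frac{5}{3}} e^{4 w} e^{\frac{5 w^{3}}{2}} + 2}{4}.
Check: d/dw[\frac{3 e^{\frac{5}{3}} e^{4 w} e^{\frac{5 w^{3}}{2}} + 2}{4}] = \frac{45 w^{2} e^{\frac{5}{3}} e^{4 w} e^{\frac{5 w^{3}}{2}}}{8} + 3 e^{\frac{5}{3}} e^{4 w} e^{\frac{5 w^{3}}{2}}, which equals G'(w).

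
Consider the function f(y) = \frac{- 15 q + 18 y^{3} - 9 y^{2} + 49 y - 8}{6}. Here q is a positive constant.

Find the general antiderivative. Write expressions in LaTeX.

An antiderivative F(y) passes only if d/dy[F] lands on f(y) exactly.
Check: d/dy[\frac{- 30 q y + 9 y^{4} - 6 y^{3} + 49 y^{2} - 16 y + 64}{12}] = - \frac{5 q}{2} + 3 y^{3} - \frac{3 y^{2}}{2} + \frac{49 y}{6} - \frac{4}{3}, which equals f(y).

F(y) = \frac{- 30 q y + 9 y^{4} - 6 y^{3} + 49 y^{2} - 16 y + 64}{12} + C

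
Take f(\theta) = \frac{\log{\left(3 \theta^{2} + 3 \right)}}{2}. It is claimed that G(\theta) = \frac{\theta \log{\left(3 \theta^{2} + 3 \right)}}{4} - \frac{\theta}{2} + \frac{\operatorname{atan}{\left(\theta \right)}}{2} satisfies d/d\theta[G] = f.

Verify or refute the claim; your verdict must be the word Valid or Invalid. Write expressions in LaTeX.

d/d\theta[G] = \frac{\log{\left(\theta^{2} + 1 \right)}}{4} + \frac{\log{\left(3 \right)}}{4}
d/d\theta[G] - f(\theta) = - \frac{\log{\left(\theta^{2} + 1 \right)}}{4} - \frac{\log{\left(3 \right)}}{4} != 0.

Invalid: d/d\theta[G] - f = - \frac{\log{\left(\theta^{2} + 1 \right)}}{4} - \frac{\log{\left(3 \right)}}{4}, which is not 0.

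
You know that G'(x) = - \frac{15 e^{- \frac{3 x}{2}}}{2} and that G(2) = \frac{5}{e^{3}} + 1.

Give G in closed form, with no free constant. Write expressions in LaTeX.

G(x) = 1 + 5 e^{- \frac{3 x}{2}}

Whatever form G(x) takes, its d/dx must return the stated G'(x).
A general antiderivative is 5 e^{- \frac{3 x}{2}} + C.
The condition gives C = \frac{5}{e^{3}} + 1 - (\frac{5}{e^{3}}) = 1.
So G(x) = 1 + 5 e^{- \frac{3 x}{2}}.
Check: d/dx[1 + 5 e^{- \frac{3 x}{2}}] = - \frac{15 e^{- \frac{3 x}{2}}}{2} = G'(x).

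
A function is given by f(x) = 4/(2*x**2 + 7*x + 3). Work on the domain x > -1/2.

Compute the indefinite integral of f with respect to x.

Factor the denominator ((x + 3)*(2*x + 1)) and decompose: f = 8/(5*(2*x + 1)) - 4/(5*(x + 3)); each piece integrates to a log, atan, or power term.
Check: d/dx[4*log(x + 1/2)/5 - 4*log(x + 3)/5] = 4/(2*x**2 + 7*x + 3) = f(x).

F(x) = 4*log(x + 1/2)/5 - 4*log(x + 3)/5 + C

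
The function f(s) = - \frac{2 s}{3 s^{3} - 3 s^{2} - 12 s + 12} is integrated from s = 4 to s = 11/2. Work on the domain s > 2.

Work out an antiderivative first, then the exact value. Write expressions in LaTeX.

Antiderivative: F(s) = \frac{- 3 \log{\left(s - 2 \right)} + 2 \log{\left(s - 1 \right)} + \log{\left(s + 2 \right)}}{9}; value = - \frac{\log{\left(\frac{7}{2} \right)}}{3} - \frac{2 \log{\left(3 \right)}}{9} - \frac{\log{\left(6 \right)}}{9} + \frac{\log{\left(\frac{15}{2} \right)}}{9} + \frac{\log{\left(2 \right)}}{3} + \frac{2 \log{\left(\frac{9}{2} \right)}}{9}

The denominator factors as 3 \left(s - 2\right) \left(s - 1\right) \left(s + 2\right); partial fractions split f into directly integrable pieces: \frac{1}{9 \left(s + 2\right)} + \frac{2}{9 \left(s - 1\right)} - \frac{1}{3 \left(s - 2\right)}.
F(s) = \frac{- 3 \log{\left(s - 2 \right)} + 2 \log{\left(s - 1 \right)} + \log{\left(s + 2 \right)}}{9} is an antiderivative of f.
Check: d/ds[\frac{- 3 \log{\left(s - 2 \right)} + 2 \log{\left(s - 1 \right)} + \log{\left(s + 2 \right)}}{9}] = - \frac{2 s}{3 s^{3} - 3 s^{2} - 12 s + 12} = f(s).
F(11/2) = - \frac{\log{\left(\frac{7}{2} \right)}}{3} + \frac{\log{\left(\frac{15}{2} \right)}}{9} + \frac{2 \log{\left(\frac{9}{2} \right)}}{9}; F(4) = - \frac{\log{\left(2 \right)}}{3} + \frac{\log{\left(6 \right)}}{9} + \frac{2 \log{\left(3 \right)}}{9}.
Integral = F(11/2) - F(4) = - \frac{\log{\left(\frac{7}{2} \right)}}{3} - \frac{2 \log{\left(3 \right)}}{9} - \frac{\log{\left(6 \right)}}{9} + \frac{\log{\left(\frac{15}{2} \right)}}{9} + \frac{\log{\left(2 \right)}}{3} + \frac{2 \log{\left(\frac{9}{2} \right)}}{9}.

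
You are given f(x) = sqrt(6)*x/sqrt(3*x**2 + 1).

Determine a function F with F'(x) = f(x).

An antiderivative is F(x) = sqrt(6)*sqrt(3*x**2 + 1)/3.

The substitution u = 2*x**2 + 2/3 works: f is exactly (dF/du)*(du/dx) for that inner function.
Check: d/dx[sqrt(6)*sqrt(3*x**2 + 1)/3] = sqrt(6)*x/sqrt(3*x**2 + 1) = f(x).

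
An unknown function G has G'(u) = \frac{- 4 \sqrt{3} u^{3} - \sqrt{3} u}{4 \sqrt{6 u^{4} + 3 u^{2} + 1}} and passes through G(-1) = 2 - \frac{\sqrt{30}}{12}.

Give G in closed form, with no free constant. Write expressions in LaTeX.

The substitution w = 2 u^{4} + u^{2} + \frac{1}{3} works: G'(u) is exactly (dG/dw)*(dw/du) for that inner function.
A general antiderivative is - \frac{\sqrt{2 u^{4} + u^{2} + \frac{1}{3}}}{4} + C.
The condition gives C = 2 - \frac{\sqrt{30}}{12} - (- \frac{\sqrt{30}}{12}) = 2.
So G(u) = - \frac{\sqrt{3} \sqrt{6 u^{4} + 3 u^{2} + 1} - 24}{12}.
Check: d/du[- \frac{\sqrt{3} \sqrt{6 u^{4} + 3 u^{2} + 1} - 24}{12}] = \frac{- 4 \sqrt{3} u^{3} - \sqrt{3} u}{4 \sqrt{6 u^{4} + 3 u^{2} + 1}} = G'(u).

G(u) = - \frac{\sqrt{3} \sqrt{6 u^{4} + 3 u^{2} + 1} - 24}{12}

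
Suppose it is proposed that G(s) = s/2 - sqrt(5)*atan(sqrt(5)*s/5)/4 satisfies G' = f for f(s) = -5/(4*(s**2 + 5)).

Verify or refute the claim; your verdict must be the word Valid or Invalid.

Invalid: d/ds[G] - f = 1/2, which is not 0.

d/ds[G] = (2*s**2 + 5)/(4*s**2 + 20)
d/ds[G] - f(s) = 1/2 != 0.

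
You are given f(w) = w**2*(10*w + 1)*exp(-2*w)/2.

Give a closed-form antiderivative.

f has the shape u'v + uv' for u = -5*w**3/2 - 4*w**2 - 4*w - 2 and v = exp(-2*w) — it is the derivative of the product u*v.
Check: d/dw[(-5*w**3 - 8*w**2 - 8*w - 4)*exp(-2*w)/2] = (10*w**3 + w**2)*exp(-2*w)/2, which equals f(w).

An antiderivative is F(w) = (-5*w**3 - 8*w**2 - 8*w - 4)*exp(-2*w)/2.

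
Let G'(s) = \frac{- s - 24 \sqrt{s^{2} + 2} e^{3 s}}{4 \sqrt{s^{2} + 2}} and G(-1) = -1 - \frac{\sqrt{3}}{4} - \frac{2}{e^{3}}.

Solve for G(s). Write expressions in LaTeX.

Since d/ds undoes antidifferentiation here, G(s) must give back the stated G'(s).
A general antiderivative is - \frac{\sqrt{s^{2} + 2}}{4} - 2 e^{3 s} + C.
The condition gives C = -1 - \frac{\sqrt{3}}{4} - \frac{2}{e^{3}} - (- \frac{\sqrt{3}}{4} - \frac{2}{e^{3}}) = -1.
So G(s) = - \frac{\sqrt{s^{2} + 2}}{4} - 2 e^{3 s} - 1.
Check: d/ds[- \frac{\sqrt{s^{2} + 2}}{4} - 2 e^{3 s} - 1] = \frac{- s - 24 \sqrt{s^{2} + 2} e^{3 s}}{4 \sqrt{s^{2} + 2}} = G'(s).

G(s) = - \frac{\sqrt{s^{2} + 2}}{4} - 2 e^{3 s} - 1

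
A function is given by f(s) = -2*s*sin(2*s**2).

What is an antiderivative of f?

An antiderivative is F(s) = cos(2*s**2)/2.

The substitution u = 2*s**2 works: f is exactly (dF/du)*(du/ds) for that inner function.
Check: d/ds[cos(2*s**2)/2] = -2*s*sin(2*s**2) = f(s).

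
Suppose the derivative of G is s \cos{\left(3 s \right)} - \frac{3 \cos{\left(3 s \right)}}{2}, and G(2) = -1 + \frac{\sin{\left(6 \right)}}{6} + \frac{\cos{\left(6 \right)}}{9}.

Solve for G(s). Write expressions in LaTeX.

Integrate term by term and add the pieces.
A general antiderivative is \frac{s \sin{\left(3 s \right)}}{3} - \frac{\sin{\left(3 s \right)}}{2} + \frac{\cos{\left(3 s \right)}}{9} + C.
The condition gives C = -1 + \frac{\sin{\left(6 \right)}}{6} + \frac{\cos{\left(6 \right)}}{9} - (\frac{\sin{\left(6 \right)}}{6} + \frac{\cos{\left(6 \right)}}{9}) = -1.
So G(s) = \frac{s \sin{\left(3 s \right)}}{3} - \frac{\sin{\left(3 s \right)}}{2} + \frac{\cos{\left(3 s \right)}}{9} - 1.
Check: d/ds[\frac{s \sin{\left(3 s \right)}}{3} - \frac{\sin{\left(3 s \right)}}{2} + \frac{\cos{\left(3 s \right)}}{9} - 1] = s \cos{\left(3 s \right)} - \frac{3 \cos{\left(3 s \right)}}{2} = G'(s).

G(s) = \frac{s \sin{\left(3 s \right)}}{3} - \frac{\sin{\left(3 s \right)}}{2} + \frac{\cos{\left(3 s \right)}}{9} - 1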